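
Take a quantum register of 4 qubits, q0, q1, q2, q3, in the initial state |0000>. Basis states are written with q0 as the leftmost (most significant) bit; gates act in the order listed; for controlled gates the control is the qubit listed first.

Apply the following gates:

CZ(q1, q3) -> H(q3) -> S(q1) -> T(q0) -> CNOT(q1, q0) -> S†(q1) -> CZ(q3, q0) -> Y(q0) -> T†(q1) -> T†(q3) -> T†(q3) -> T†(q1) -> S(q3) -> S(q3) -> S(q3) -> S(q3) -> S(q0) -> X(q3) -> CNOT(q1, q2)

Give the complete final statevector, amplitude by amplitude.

The final amplitudes are sqrt(2)*I/2 on |1000>, -sqrt(2)/2 on |1001>, and 0 on every other basis state. Key observation: gates 13-16 undo each other exactly, leaving only the rest of the circuit to track.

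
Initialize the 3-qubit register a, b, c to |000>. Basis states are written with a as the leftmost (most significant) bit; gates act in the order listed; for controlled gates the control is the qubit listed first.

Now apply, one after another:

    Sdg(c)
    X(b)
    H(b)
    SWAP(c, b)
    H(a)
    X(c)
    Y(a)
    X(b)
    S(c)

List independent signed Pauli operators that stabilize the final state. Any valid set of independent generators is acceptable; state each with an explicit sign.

One valid set of independent stabilizer generators is -XII, -IIY, -IZI (any independent generating set of the same group is equally correct).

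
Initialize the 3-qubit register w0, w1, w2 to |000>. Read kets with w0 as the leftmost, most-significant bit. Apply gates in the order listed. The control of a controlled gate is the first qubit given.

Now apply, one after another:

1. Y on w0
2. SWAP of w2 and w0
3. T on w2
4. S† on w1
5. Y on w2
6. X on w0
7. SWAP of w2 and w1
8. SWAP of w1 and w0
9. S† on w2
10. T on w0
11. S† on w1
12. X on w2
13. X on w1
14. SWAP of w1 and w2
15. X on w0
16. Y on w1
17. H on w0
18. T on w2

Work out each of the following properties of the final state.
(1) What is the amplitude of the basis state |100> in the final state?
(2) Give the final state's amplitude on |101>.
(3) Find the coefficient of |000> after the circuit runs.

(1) |100> carries amplitude sqrt(2)*exp(I*pi/4)/2 in the final state.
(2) The amplitude on |101> is 0.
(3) |000> carries amplitude -sqrt(2)*exp(I*pi/4)/2 in the final state.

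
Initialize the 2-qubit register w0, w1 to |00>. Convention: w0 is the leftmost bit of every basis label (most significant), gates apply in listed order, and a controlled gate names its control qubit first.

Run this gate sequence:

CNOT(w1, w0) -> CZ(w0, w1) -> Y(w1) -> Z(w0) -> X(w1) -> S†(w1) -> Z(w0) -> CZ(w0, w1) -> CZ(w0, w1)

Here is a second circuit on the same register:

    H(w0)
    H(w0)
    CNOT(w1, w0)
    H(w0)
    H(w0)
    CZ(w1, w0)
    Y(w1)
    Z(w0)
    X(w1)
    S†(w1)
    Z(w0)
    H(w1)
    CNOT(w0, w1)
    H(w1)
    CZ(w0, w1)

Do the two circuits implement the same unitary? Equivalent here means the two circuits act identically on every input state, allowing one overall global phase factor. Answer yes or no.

Yes — the two circuits implement the same unitary up to a global phase.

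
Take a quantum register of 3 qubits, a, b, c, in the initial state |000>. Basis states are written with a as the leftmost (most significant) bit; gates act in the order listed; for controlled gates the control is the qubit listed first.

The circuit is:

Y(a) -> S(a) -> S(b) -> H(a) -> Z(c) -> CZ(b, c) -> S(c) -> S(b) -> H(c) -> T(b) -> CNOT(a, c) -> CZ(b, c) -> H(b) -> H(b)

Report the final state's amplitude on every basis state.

The resulting statevector has amplitude -1/2 on |000>, -1/2 on |001>, 0 on |010>, 0 on |011>, 1/2 on |100>, 1/2 on |101>, 0 on |110>, 0 on |111>. Key observation: steps 13-14 multiply out to the identity, so the circuit reduces to the remaining gates.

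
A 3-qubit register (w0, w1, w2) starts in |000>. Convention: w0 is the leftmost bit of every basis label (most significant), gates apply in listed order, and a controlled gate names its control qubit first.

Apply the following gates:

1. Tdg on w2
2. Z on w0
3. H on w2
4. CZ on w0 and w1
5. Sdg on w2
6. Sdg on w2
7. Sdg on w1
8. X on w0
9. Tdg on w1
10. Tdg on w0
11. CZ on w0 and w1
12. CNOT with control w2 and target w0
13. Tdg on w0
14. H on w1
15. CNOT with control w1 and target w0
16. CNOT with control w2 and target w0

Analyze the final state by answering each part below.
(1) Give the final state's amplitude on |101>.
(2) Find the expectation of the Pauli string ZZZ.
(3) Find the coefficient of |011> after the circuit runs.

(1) The amplitude on |101> is exp(3*I*pi/4)/2.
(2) The observable ZZZ averages to 0.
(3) The final state's coefficient on |011> equals exp(3*I*pi/4)/2.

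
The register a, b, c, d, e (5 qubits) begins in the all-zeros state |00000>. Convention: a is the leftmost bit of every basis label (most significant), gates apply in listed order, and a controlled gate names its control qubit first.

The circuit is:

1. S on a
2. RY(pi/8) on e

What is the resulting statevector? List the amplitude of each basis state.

The resulting statevector has amplitude cos(pi/16) on |00000>, sin(pi/16) on |00001>, and 0 on every other basis state.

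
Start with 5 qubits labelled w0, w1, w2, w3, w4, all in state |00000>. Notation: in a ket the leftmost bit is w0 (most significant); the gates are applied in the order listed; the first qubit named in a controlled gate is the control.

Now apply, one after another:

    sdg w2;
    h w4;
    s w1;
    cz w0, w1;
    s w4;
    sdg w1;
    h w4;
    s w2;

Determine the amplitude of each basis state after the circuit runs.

The final amplitudes are 1/2 + I/2 on |00000>, 1/2 - I/2 on |00001>, and 0 on every other basis state.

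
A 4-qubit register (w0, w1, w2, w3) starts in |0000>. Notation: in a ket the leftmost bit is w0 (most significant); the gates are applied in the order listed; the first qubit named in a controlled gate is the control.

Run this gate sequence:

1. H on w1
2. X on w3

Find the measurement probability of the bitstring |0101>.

A full measurement returns |0101> with probability 1/2.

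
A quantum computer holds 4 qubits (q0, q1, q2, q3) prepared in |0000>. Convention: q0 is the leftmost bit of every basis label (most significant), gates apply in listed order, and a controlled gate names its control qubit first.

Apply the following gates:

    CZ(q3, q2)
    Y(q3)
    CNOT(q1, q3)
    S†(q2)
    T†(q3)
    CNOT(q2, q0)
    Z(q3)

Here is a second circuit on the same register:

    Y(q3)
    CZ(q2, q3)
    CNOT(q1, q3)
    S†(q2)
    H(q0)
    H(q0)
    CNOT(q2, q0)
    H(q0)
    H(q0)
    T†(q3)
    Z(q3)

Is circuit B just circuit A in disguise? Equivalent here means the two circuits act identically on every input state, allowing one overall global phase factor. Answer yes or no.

No, they are not equivalent — no single phase factor reconciles the two unitaries.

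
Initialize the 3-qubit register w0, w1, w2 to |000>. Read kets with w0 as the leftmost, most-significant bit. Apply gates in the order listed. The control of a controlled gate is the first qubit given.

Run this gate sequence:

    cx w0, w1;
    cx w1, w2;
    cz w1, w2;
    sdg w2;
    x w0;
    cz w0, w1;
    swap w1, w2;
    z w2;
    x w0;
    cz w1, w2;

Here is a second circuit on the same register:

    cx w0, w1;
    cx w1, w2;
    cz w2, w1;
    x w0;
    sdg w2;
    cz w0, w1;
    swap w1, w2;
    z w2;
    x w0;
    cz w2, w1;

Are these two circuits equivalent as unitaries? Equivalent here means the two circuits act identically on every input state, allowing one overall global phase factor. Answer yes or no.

Yes: on every input state the two circuits agree up to one overall phase factor.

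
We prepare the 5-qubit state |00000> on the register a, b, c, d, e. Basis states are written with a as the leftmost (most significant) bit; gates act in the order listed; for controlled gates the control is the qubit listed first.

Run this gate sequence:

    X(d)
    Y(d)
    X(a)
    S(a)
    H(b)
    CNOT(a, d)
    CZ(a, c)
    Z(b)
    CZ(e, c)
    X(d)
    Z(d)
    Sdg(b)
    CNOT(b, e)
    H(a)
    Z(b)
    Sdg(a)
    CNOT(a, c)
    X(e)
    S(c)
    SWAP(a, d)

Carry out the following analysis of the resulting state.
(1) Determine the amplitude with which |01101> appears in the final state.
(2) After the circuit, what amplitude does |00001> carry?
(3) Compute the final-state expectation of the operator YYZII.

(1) |01101> carries amplitude 0 in the final state.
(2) The final state's coefficient on |00001> equals 1/2.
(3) In the final state, YYZII has expectation 0.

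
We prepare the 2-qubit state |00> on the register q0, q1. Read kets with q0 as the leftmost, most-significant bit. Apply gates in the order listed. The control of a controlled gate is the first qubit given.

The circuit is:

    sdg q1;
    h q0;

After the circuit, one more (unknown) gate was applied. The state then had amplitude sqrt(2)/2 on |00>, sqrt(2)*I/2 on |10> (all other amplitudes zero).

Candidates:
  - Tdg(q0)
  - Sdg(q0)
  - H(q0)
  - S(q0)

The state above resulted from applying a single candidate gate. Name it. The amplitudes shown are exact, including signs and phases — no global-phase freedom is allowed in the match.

The unique candidate consistent with the amplitudes is S(q0).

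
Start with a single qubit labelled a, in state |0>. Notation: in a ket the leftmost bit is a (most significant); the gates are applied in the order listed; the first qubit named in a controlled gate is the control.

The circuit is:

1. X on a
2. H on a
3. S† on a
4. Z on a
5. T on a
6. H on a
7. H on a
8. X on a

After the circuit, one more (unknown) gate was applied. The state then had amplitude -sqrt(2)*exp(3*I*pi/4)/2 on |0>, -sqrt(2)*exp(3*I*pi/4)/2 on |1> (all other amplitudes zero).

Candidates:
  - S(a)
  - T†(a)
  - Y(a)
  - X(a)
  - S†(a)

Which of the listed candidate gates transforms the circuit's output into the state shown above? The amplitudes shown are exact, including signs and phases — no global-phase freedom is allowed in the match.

The unique candidate consistent with the amplitudes is T†(a).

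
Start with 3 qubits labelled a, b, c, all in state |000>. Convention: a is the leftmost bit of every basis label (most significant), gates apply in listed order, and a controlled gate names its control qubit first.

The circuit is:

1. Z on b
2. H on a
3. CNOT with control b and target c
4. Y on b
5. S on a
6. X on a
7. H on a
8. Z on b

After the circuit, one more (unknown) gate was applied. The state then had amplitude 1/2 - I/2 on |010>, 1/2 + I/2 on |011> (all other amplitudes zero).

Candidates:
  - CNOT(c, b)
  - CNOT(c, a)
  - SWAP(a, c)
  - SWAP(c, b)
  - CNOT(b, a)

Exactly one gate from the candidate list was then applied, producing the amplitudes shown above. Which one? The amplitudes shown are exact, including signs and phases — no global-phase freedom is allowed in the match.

The applied gate was SWAP(a, c).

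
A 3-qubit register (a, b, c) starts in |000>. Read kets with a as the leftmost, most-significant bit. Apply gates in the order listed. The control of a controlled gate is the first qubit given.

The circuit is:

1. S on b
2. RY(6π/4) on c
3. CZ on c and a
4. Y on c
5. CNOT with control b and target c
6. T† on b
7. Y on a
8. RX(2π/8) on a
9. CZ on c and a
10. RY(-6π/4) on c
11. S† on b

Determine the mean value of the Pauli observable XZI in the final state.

The observable XZI averages to 0.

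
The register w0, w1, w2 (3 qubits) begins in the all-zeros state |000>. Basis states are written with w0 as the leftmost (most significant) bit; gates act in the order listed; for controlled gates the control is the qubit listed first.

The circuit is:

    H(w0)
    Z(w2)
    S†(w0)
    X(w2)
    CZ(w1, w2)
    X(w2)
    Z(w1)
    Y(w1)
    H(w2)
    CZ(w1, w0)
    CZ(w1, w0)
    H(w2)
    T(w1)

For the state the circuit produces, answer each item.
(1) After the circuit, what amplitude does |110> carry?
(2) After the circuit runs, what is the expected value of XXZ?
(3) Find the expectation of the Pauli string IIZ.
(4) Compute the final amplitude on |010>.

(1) |110> carries amplitude sqrt(2)*exp(I*pi/4)/2 in the final state. Key observation: steps 9-12 multiply out to the identity, so the circuit reduces to the remaining gates.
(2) The observable XXZ averages to 0.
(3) In the final state, IIZ has expectation 1.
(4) |010> carries amplitude sqrt(2)*exp(3*I*pi/4)/2 in the final state.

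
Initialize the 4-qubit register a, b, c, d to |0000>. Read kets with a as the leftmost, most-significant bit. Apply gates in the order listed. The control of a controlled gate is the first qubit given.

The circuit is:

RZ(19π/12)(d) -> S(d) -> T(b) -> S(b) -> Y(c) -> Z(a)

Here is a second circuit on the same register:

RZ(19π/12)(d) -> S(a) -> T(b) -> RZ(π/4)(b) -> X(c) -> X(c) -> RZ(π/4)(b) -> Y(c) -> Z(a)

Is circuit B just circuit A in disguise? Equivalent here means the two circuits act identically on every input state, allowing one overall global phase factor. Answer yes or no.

No: there is an input state on which the two circuits produce genuinely different outputs (not merely differing by a phase).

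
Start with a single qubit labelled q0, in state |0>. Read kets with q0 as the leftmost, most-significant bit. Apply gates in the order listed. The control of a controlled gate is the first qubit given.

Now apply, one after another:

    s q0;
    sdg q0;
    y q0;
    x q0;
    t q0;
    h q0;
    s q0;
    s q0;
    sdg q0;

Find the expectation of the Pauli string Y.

In the final state, Y has expectation 1.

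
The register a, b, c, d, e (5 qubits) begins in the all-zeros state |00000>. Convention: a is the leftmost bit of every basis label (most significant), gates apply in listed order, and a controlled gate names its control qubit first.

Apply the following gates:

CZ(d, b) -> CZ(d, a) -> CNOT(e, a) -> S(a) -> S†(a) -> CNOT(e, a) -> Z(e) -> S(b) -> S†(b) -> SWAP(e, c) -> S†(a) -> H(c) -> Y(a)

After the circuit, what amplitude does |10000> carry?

|10000> carries amplitude sqrt(2)*I/2 in the final state.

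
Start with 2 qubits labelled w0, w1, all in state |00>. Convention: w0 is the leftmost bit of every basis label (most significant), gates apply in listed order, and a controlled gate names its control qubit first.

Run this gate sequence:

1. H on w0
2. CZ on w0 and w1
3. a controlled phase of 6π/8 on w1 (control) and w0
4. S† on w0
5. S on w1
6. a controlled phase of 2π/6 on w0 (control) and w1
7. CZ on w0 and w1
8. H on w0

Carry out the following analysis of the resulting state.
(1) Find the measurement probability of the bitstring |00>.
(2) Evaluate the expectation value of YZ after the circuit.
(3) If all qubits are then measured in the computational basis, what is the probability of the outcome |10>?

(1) Outcome |00> occurs with probability 1/2.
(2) In the final state, YZ has expectation 1.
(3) Outcome |10> occurs with probability 1/2.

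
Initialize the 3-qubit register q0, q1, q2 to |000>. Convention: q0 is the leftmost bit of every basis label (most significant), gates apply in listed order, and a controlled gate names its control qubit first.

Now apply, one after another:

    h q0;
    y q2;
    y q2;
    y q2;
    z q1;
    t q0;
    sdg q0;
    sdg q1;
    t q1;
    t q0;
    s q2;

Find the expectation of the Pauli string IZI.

The expectation value of IZI is 1.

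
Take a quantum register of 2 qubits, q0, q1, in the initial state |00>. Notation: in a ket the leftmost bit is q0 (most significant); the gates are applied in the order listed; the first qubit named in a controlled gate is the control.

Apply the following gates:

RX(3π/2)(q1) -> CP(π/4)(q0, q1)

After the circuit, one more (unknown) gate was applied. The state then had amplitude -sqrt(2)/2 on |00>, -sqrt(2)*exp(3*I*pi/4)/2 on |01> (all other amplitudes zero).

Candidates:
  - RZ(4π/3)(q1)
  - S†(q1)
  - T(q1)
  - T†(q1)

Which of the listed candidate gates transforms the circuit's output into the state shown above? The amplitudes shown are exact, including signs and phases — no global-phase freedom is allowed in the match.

The applied gate was T(q1).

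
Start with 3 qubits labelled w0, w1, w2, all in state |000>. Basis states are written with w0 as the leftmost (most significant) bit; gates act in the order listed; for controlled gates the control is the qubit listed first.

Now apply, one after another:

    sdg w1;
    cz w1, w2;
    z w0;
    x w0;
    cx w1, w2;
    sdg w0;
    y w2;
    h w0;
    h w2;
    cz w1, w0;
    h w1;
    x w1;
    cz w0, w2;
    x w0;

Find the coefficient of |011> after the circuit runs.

The final state's coefficient on |011> equals -sqrt(2)/4.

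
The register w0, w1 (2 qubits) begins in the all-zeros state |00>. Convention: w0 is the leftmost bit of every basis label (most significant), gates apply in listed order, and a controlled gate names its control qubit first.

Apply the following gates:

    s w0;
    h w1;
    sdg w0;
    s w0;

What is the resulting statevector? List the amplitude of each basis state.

The final amplitudes are sqrt(2)/2 on |00>, sqrt(2)/2 on |01>, 0 on |10>, 0 on |11>.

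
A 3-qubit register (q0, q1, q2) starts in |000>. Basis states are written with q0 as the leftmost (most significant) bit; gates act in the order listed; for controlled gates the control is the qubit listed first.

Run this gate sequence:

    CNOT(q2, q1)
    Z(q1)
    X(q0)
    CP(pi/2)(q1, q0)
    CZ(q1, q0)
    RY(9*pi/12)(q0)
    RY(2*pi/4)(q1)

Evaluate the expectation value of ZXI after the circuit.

The observable ZXI averages to sqrt(2)/2.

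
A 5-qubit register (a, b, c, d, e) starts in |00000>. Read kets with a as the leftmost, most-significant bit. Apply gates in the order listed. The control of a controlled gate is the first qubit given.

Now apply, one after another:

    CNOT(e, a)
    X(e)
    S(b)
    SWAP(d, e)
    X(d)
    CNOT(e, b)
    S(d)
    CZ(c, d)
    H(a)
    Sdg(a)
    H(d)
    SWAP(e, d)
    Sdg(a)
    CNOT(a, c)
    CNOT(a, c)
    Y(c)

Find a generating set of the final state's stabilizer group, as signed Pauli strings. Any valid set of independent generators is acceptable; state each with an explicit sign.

The stabilizer group can be generated by -XIIII, +IIIIX, +IZIII, -IIZII, +IIIZI, among other valid generating sets. Key observation: steps 14-15 multiply out to the identity, so the circuit reduces to the remaining gates.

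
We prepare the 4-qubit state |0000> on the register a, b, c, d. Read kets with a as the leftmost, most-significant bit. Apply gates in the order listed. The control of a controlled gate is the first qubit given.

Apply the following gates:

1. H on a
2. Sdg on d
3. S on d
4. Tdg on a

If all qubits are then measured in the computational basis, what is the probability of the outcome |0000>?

The probability of measuring |0000> is 1/2.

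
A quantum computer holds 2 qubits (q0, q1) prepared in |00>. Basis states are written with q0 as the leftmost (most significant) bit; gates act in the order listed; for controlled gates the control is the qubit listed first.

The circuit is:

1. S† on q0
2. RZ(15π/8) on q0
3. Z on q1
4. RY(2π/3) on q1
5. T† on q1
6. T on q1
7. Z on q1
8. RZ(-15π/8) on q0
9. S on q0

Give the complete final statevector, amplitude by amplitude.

The resulting statevector has amplitude 1/2 on |00>, -sqrt(3)/2 on |01>, 0 on |10>, 0 on |11>.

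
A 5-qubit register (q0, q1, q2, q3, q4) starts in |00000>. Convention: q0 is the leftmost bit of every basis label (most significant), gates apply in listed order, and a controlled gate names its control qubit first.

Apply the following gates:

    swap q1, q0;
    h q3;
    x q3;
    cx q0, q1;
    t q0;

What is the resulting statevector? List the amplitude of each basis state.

The resulting statevector has amplitude sqrt(2)/2 on |00000>, sqrt(2)/2 on |00010>, and 0 on every other basis state.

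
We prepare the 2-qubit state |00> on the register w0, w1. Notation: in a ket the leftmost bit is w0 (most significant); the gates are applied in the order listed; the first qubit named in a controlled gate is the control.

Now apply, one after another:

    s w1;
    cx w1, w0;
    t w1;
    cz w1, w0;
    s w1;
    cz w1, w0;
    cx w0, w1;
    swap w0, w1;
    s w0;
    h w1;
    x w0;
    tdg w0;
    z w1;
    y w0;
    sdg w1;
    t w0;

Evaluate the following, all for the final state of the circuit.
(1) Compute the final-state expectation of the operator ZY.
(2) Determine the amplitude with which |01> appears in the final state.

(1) In the final state, ZY has expectation 1.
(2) The final state's coefficient on |01> equals -sqrt(2)*exp(3*I*pi/4)/2.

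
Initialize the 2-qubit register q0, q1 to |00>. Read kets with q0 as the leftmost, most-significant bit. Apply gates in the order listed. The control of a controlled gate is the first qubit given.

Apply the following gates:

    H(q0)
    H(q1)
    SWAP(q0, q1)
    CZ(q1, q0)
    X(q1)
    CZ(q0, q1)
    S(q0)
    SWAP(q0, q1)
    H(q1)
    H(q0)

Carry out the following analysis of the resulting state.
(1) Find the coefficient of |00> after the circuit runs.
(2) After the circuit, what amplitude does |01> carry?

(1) |00> carries amplitude 1/2 - I/2 in the final state.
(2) The amplitude on |01> is 1/2 + I/2.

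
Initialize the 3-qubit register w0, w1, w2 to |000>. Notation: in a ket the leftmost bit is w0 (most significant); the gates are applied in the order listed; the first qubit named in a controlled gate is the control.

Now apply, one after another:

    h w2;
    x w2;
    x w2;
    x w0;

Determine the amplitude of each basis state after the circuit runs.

The resulting statevector has amplitude sqrt(2)/2 on |100>, sqrt(2)/2 on |101>, and 0 on every other basis state. Key observation: steps 2-3 multiply out to the identity, so the circuit reduces to the remaining gates.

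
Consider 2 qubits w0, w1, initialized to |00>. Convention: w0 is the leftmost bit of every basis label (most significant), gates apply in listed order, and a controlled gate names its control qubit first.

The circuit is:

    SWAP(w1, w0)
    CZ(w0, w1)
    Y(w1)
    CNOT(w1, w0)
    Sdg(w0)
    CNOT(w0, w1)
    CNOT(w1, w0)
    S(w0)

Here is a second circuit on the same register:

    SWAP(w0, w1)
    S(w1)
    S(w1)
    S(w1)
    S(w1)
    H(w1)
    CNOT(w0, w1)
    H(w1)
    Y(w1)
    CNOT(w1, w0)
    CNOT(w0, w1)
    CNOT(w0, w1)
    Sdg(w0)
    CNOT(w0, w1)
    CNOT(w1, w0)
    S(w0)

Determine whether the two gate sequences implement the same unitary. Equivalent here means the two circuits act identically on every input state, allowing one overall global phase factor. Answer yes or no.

Yes — the two circuits implement the same unitary up to a global phase.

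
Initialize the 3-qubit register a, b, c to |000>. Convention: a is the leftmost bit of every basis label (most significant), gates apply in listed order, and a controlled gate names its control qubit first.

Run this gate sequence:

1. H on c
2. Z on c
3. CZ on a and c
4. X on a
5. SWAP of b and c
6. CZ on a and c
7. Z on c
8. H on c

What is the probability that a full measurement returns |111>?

A full measurement returns |111> with probability 1/4.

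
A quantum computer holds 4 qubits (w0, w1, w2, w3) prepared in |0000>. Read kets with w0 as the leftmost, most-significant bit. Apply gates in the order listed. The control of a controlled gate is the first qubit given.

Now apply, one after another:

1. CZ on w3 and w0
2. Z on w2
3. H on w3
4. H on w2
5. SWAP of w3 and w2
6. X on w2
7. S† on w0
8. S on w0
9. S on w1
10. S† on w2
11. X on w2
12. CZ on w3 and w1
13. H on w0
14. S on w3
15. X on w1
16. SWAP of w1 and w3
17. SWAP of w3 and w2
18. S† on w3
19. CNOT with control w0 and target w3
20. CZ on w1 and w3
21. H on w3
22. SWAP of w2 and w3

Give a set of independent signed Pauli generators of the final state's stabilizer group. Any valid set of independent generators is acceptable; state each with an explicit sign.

The stabilizer group can be generated by +XIII, +IXYI, +IZZI, -IIIZ, among other valid generating sets.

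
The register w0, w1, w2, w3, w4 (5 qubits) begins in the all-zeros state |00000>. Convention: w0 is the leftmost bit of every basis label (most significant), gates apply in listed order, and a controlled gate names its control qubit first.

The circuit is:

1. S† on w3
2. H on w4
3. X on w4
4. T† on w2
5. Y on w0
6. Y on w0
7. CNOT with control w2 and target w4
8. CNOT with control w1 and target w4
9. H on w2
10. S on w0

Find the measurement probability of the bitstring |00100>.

Outcome |00100> occurs with probability 1/4.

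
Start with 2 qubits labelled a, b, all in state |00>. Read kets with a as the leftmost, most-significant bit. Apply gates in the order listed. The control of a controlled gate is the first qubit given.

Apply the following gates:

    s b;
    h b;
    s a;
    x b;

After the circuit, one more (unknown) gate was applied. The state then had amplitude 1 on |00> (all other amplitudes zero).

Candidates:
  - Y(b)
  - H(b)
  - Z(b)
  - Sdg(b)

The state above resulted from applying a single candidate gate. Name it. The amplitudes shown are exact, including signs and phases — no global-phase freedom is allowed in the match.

The unique candidate consistent with the amplitudes is H(b).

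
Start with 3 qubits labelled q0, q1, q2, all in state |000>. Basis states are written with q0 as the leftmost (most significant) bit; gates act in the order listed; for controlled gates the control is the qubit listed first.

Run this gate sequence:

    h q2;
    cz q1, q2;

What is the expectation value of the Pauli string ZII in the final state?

In the final state, ZII has expectation 1.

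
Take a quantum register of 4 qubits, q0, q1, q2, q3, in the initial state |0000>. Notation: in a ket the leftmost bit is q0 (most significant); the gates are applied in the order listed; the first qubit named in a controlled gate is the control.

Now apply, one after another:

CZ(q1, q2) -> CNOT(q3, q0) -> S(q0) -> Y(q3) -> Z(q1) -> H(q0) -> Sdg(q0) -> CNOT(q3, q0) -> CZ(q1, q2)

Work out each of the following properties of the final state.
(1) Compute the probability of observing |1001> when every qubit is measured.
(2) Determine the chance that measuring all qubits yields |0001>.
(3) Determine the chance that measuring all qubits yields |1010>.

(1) Outcome |1001> occurs with probability 1/2.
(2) A full measurement returns |0001> with probability 1/2.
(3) Outcome |1010> occurs with probability 0.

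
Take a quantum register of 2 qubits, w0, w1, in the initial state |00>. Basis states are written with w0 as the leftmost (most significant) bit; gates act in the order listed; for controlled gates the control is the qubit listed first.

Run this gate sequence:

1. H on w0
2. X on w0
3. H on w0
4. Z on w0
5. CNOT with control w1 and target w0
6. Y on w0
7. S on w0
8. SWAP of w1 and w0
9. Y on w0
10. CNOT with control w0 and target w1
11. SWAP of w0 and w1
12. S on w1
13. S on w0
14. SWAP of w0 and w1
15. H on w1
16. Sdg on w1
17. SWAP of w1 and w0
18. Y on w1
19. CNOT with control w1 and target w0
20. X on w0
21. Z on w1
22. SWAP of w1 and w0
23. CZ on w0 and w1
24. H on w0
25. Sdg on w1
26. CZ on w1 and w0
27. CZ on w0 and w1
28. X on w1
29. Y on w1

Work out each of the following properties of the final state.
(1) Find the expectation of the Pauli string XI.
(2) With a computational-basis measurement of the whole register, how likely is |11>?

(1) In the final state, XI has expectation 1. Key observation: steps 1-4 multiply out to the identity, so the circuit reduces to the remaining gates.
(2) Outcome |11> occurs with probability 1/4.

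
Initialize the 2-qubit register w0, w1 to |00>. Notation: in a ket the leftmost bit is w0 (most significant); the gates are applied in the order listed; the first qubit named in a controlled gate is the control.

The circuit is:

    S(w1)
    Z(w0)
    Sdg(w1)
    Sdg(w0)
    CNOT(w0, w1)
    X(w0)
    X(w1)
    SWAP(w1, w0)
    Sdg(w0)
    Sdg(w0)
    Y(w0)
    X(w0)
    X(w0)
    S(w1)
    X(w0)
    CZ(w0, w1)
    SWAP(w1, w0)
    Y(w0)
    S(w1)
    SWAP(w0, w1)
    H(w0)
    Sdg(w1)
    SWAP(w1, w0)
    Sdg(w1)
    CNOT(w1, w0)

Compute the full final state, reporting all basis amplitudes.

After the circuit, the state carries amplitude sqrt(2)/2 on |00>, 0 on |01>, 0 on |10>, sqrt(2)*I/2 on |11>.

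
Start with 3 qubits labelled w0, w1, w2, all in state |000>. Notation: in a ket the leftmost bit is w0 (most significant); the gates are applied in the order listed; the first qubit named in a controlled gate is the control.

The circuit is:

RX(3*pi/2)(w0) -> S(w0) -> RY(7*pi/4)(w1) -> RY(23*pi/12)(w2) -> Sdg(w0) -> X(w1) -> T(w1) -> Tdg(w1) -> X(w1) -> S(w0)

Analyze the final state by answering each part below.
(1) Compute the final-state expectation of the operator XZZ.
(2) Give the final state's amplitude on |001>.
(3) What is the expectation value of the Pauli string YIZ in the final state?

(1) The expectation value of XZZ is -sqrt(3)/4 - 1/4. Key observation: gates 5-10 undo each other exactly, leaving only the rest of the circuit to track.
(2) The amplitude on |001> is -sqrt(3)/8 + 1/8 + sqrt(2)/8.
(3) In the final state, YIZ has expectation 0.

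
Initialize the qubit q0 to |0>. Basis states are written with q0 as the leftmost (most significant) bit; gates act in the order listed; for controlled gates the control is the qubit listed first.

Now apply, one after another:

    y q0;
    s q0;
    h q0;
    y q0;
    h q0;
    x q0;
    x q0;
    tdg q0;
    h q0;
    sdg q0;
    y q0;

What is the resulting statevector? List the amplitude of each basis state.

The resulting statevector has amplitude sqrt(2)*I/2 on |0>, sqrt(2)/2 on |1>.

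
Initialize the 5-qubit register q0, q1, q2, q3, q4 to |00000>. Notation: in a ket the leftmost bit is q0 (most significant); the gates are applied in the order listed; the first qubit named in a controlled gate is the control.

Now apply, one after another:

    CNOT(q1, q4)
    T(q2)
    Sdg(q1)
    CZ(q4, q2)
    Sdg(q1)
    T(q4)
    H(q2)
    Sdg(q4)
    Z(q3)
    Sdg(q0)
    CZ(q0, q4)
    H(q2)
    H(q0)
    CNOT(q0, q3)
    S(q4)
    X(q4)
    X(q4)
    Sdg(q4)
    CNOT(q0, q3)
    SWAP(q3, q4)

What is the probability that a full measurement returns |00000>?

A full measurement returns |00000> with probability 1/2. Key observation: gates 14-19 undo each other exactly, leaving only the rest of the circuit to track.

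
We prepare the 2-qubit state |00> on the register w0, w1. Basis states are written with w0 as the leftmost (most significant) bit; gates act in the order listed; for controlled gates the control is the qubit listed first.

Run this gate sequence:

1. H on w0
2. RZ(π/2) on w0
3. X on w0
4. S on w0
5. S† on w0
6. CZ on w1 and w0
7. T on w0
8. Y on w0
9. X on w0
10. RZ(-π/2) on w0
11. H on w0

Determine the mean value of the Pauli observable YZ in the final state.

The expectation value of YZ is -sqrt(2)/2.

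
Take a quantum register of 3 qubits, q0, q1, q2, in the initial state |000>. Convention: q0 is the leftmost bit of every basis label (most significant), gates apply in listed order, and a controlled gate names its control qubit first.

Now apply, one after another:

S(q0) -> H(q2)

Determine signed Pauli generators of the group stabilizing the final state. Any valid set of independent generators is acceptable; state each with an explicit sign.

The final state is stabilized by the group generated by +IIX, +ZII, +IZI; other independent generating sets are equally valid.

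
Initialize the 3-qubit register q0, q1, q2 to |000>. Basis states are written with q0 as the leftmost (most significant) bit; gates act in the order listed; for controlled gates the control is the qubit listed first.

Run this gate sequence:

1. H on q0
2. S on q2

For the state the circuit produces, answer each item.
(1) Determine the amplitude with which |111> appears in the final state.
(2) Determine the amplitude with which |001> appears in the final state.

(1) |111> carries amplitude 0 in the final state.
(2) The final state's coefficient on |001> equals 0.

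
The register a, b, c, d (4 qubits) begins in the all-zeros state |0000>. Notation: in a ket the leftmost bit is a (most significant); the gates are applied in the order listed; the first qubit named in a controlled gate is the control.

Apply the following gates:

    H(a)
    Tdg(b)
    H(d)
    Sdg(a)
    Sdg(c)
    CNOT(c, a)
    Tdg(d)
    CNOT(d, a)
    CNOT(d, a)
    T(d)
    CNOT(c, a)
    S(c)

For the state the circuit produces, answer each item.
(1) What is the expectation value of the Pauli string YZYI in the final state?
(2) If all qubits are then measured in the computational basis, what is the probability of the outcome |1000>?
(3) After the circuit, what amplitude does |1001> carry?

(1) In the final state, YZYI has expectation 0. Key observation: gates 5-12 undo each other exactly, leaving only the rest of the circuit to track.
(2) A full measurement returns |1000> with probability 1/4.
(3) |1001> carries amplitude -I/2 in the final state.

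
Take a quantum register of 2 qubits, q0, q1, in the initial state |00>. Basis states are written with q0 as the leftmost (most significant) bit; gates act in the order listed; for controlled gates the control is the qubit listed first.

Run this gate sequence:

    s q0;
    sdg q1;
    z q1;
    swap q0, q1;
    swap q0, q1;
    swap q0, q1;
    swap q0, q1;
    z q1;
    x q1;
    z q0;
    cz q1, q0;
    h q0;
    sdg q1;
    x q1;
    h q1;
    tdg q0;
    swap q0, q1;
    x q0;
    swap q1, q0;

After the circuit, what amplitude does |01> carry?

The amplitude on |01> is -I/2. Key observation: gates 3-8 undo each other exactly, leaving only the rest of the circuit to track.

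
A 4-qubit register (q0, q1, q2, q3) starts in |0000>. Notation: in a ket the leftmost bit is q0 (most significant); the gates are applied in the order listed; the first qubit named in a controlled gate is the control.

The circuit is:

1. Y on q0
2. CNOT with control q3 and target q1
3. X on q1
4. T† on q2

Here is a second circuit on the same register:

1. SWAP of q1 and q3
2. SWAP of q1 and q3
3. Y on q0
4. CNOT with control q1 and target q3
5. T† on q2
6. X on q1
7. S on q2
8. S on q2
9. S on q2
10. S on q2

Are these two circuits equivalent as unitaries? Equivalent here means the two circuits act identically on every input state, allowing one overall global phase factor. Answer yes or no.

No: there is an input state on which the two circuits produce genuinely different outputs (not merely differing by a phase).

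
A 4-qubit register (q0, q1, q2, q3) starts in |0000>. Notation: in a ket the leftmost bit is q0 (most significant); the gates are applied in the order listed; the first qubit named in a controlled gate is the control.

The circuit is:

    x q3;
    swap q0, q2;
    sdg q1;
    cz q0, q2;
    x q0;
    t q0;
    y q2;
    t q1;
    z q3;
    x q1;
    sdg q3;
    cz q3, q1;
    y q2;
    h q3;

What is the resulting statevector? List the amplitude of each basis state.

The final amplitudes are -sqrt(2)*exp(3*I*pi/4)/2 on |1100>, sqrt(2)*exp(3*I*pi/4)/2 on |1101>, and 0 on every other basis state.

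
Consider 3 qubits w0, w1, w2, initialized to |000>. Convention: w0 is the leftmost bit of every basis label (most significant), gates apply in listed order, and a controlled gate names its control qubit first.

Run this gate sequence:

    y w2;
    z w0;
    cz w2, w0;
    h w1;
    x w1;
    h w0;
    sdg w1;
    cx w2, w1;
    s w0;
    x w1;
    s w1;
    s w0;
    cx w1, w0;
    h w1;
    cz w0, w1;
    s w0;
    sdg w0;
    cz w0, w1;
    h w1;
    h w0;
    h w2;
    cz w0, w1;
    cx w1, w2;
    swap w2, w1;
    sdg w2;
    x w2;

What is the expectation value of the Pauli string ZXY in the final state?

In the final state, ZXY has expectation -1. Key observation: steps 14-19 multiply out to the identity, so the circuit reduces to the remaining gates.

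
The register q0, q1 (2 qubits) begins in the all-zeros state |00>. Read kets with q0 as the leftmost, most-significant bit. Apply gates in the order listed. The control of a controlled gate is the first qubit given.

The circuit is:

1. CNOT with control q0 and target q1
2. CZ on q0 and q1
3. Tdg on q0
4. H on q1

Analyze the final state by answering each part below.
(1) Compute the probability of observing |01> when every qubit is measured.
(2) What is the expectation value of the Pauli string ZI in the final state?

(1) Outcome |01> occurs with probability 1/2.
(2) In the final state, ZI has expectation 1.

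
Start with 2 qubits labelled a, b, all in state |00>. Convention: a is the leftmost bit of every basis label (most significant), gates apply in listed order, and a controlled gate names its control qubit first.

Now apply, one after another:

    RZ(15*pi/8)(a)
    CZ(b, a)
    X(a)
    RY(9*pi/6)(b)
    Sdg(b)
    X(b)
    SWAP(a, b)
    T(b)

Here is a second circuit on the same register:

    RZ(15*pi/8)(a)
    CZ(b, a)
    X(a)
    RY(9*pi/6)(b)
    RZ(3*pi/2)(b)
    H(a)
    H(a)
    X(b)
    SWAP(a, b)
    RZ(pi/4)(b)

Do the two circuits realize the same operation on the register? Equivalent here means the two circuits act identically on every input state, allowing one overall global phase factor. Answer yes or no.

Yes, they are equivalent — the unitaries differ by at most a global phase.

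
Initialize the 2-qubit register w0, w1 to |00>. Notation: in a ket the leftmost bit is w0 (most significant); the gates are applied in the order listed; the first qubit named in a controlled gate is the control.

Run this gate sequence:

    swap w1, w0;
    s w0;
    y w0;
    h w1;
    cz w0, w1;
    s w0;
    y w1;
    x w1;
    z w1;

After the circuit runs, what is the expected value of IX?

The observable IX averages to -1.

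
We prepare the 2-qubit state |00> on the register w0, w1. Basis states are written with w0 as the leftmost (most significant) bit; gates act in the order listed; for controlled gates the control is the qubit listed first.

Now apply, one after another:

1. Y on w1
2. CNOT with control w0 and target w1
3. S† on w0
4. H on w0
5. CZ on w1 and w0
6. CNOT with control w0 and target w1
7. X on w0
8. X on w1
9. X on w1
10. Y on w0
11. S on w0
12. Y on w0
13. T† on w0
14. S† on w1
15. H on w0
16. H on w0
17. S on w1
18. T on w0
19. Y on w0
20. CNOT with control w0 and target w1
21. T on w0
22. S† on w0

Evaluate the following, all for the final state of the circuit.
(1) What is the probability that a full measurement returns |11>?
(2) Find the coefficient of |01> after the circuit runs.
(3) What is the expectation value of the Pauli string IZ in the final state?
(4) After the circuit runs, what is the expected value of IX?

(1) The probability of measuring |11> is 1/2. Key observation: steps 12-19 multiply out to the identity, so the circuit reduces to the remaining gates.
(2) |01> carries amplitude sqrt(2)/2 in the final state.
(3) The expectation value of IZ is -1.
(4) The expectation value of IX is 0.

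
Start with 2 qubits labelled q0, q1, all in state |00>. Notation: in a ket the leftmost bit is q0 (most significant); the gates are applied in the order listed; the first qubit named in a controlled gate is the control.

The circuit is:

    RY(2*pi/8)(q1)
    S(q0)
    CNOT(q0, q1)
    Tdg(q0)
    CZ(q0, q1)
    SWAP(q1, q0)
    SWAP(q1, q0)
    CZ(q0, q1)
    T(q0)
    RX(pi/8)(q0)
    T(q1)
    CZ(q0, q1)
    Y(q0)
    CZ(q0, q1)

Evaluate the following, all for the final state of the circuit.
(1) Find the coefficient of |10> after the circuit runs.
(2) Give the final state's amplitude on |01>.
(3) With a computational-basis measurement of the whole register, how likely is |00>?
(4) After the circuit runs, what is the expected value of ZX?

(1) |10> carries amplitude I*sqrt(sqrt(2) + 2)*cos(pi/16)/2 in the final state.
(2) The amplitude on |01> is sqrt(2 - sqrt(2))*exp(I*pi/4)*sin(pi/16)/2.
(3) A full measurement returns |00> with probability (2 - sqrt(sqrt(2) + 2))*(sqrt(2) + 2)/16.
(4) The observable ZX averages to sqrt(1/2 - sqrt(2)/4)*sqrt(sqrt(2)/4 + 1/2)*exp(-I*pi/4)*cos(pi/16)**2 - sqrt(1/2 - sqrt(2)/4)*sqrt(sqrt(2)/4 + 1/2)*exp(I*pi/4)*sin(pi/16)**2 - sqrt(1/2 - sqrt(2)/4)*sqrt(sqrt(2)/4 + 1/2)*exp(-I*pi/4)*sin(pi/16)**2 + sqrt(1/2 - sqrt(2)/4)*sqrt(sqrt(2)/4 + 1/2)*exp(I*pi/4)*cos(pi/16)**2.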